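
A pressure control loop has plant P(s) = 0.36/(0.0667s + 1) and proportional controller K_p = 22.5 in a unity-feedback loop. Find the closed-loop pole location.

s = -136.4

Closed loop: T(s) = K_p·P/(1+K_p·P) = 8.1/(0.0667s + 1 + 8.1), with pole at s = −(1 + 8.1)/0.0667 = −136.4.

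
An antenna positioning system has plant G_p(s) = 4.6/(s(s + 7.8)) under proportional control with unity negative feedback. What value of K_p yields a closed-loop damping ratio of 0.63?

Closed-loop characteristic equation: s² + 7.8s + K_p·4.6 = 0.
So ω_n = √(4.6K_p) and 2ζω_n = 7.8, giving ζ = 7.8/(2√(4.6K_p)).
Setting ζ = 0.63: √(4.6K_p) = 7.8/(2·0.63) = 6.19, so K_p = 38.32/4.6 = 8.33.

K_p = 8.33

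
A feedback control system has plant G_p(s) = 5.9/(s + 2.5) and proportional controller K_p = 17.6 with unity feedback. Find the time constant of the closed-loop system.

τ = 0.0094 s

Closed-loop transfer function: T(s) = K_p·G_p(s)/(1 + K_p·G_p(s)) = 103.8/(s + 2.5 + 103.8) = 103.8/(s + 106.3).
Time constant τ = 1/106.3 = 0.0094 s.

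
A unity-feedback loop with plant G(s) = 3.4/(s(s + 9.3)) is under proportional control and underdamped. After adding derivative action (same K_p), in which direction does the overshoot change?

decrease

The derivative term adds K·K_d to the s-coefficient of the characteristic equation, raising 2ζω_n while ω_n is unchanged; ζ increases, so overshoot decreases.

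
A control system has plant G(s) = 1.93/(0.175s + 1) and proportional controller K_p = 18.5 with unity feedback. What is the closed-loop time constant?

τ = 0.00477 s

Closed loop: T(s) = K_p·G/(1+K_p·G) = 35.7/(0.175s + 1 + 35.7), with pole at s = −(1 + 35.7)/0.175 = −209.7.
Closed-loop time constant τ = 1/209.7 = 0.00477 s.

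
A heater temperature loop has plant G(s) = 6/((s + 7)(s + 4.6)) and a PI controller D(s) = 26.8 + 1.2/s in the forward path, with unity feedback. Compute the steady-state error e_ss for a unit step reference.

0

The open loop D(s)G(s) has a pole at the origin (type 1), so the static position error constant is infinite and e_ss = 1/(1+∞) = 0.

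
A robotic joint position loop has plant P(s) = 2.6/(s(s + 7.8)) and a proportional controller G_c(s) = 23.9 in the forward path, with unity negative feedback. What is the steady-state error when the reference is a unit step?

0

The open loop G_c(s)P(s) has a pole at the origin (type 1), so the static position error constant is infinite and e_ss = 1/(1+∞) = 0.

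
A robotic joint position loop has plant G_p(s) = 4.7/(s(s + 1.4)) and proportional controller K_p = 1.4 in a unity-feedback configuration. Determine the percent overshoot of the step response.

Closed-loop characteristic equation: s² + 1.4s + 6.58 = 0, so ω_n = 2.565 rad/s and ζ = 1.4/(2·2.565) = 0.2729.
%OS = 100·exp(−πζ/√(1−ζ²)) = 100·exp(−π·0.2729/√0.9255) = 41%.

41%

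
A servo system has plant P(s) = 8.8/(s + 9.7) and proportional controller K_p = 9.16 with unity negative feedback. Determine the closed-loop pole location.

Closed-loop transfer function: T(s) = K_p·P(s)/(1 + K_p·P(s)) = 80.61/(s + 9.7 + 80.61) = 80.61/(s + 90.31).
The closed-loop pole is at s = −90.31.

s = -90.31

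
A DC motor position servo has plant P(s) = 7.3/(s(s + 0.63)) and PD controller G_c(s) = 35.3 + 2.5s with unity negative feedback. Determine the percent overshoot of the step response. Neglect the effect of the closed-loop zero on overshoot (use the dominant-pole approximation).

10.2%

Forward path: (35.3 + 2.5s)·7.3/(s(s+0.63)). The closed-loop characteristic equation is s² + (0.63 + 7.3·2.5)s + 7.3·35.3 = 0.
That is s² + 18.88s + 257.7 = 0, so ω_n = 16.05 rad/s and ζ = 18.88/(2·16.05) = 0.5881.
%OS = 100·exp(−πζ/√(1−ζ²)) = 10.2%.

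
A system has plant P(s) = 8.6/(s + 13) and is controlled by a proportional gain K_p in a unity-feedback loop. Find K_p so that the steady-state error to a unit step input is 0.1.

K_p = 13.6

For a type-0 loop with proportional control, e_ss = 1/(1 + K_p·P(0)).
P(0) = 0.6615. Require 1/(1 + K_p·0.6615) = 0.1, so 1 + 0.6615·K_p = 10.
K_p = (10 − 1)/0.6615 = 13.6.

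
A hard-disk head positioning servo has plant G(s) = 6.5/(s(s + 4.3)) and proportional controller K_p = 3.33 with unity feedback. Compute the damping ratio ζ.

With unity feedback the closed-loop characteristic equation is s² + 4.3s + 3.33·6.5 = s² + 4.3s + 21.64 = 0.
So ω_n² = 21.64 ⇒ ω_n = 4.652 rad/s, and ζ = 4.3/(2ω_n) = 0.462.

ζ = 0.462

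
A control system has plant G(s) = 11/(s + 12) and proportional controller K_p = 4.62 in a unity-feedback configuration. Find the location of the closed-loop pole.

Closed-loop transfer function: T(s) = K_p·G(s)/(1 + K_p·G(s)) = 50.82/(s + 12 + 50.82) = 50.82/(s + 62.82).
The closed-loop pole is at s = −62.82.

s = -62.82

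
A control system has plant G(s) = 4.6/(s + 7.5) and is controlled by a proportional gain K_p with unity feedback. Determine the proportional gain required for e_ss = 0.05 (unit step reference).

K_p = 31

The loop is type 0, so e_ss(step) = 1/(1 + K_pos) with K_pos = K_p·G(0).
G(0) = 0.6133. Require 1/(1 + K_p·0.6133) = 0.05, so 1 + 0.6133·K_p = 20.
K_p = (20 − 1)/0.6133 = 31.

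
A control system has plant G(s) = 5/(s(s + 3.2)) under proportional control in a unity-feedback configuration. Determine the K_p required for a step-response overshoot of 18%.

K_p = 2.23

From %OS = 100·exp(−πζ/√(1−ζ²)) = 18%, ζ = −ln(0.18)/√(π²+ln²(0.18)) = 0.4791.
Characteristic equation s² + 3.2s + 5K_p = 0 gives ζ = 3.2/(2√(5K_p)).
Setting ζ = 0.4791: √(5K_p) = 3.2/(2·0.4791) = 3.34, so K_p = 11.15/5 = 2.23.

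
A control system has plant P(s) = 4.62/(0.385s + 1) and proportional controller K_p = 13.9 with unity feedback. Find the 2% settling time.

T_s ≈ 0.0236 s

Closed loop: T(s) = K_p·P/(1+K_p·P) = 64.22/(0.385s + 1 + 64.22), with pole at s = −(1 + 64.22)/0.385 = −169.4.
τ = 1/169.4 = 0.005903 s, so 2% settling time ≈ 4τ = 0.0236 s.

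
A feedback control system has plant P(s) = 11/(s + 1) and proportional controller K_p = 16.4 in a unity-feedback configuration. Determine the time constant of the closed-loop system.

Closed-loop transfer function: T(s) = K_p·P(s)/(1 + K_p·P(s)) = 180.4/(s + 1 + 180.4) = 180.4/(s + 181.4).
Time constant τ = 1/181.4 = 0.00551 s.

τ = 0.00551 s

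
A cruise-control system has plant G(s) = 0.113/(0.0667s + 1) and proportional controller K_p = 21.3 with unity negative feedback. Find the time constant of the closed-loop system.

τ = 0.0196 s

Closed loop: T(s) = K_p·G/(1+K_p·G) = 2.407/(0.0667s + 1 + 2.407), with pole at s = −(1 + 2.407)/0.0667 = −51.08.
Closed-loop time constant τ = 1/51.08 = 0.0196 s.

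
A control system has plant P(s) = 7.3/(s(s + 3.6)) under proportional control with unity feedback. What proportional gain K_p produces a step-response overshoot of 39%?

K_p = 5.38

From %OS = 100·exp(−πζ/√(1−ζ²)) = 39%, ζ = −ln(0.39)/√(π²+ln²(0.39)) = 0.2871.
Characteristic equation s² + 3.6s + 7.3K_p = 0 gives ζ = 3.6/(2√(7.3K_p)).
Setting ζ = 0.2871: √(7.3K_p) = 3.6/(2·0.2871) = 6.269, so K_p = 39.31/7.3 = 5.38.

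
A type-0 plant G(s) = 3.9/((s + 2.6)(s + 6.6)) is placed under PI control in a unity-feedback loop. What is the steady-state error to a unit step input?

0

The PI controller's integrator makes the forward path type 1, so e_ss to a step is zero.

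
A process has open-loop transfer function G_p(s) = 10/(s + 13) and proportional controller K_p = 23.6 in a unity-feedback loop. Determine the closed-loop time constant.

Closed-loop transfer function: T(s) = K_p·G_p(s)/(1 + K_p·G_p(s)) = 236/(s + 13 + 236) = 236/(s + 249).
Time constant τ = 1/249 = 0.00402 s.

τ = 0.00402 s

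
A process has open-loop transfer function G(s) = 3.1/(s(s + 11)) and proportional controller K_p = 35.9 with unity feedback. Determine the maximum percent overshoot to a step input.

14.7%

Closed-loop characteristic equation: s² + 11s + 111.3 = 0, so ω_n = 10.55 rad/s and ζ = 11/(2·10.55) = 0.5214.
%OS = 100·exp(−πζ/√(1−ζ²)) = 100·exp(−π·0.5214/√0.7282) = 14.7%.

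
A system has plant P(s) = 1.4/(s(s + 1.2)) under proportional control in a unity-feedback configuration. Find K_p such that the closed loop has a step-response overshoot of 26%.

From %OS = 100·exp(−πζ/√(1−ζ²)) = 26%, ζ = −ln(0.26)/√(π²+ln²(0.26)) = 0.3941.
Characteristic equation s² + 1.2s + 1.4K_p = 0 gives ζ = 1.2/(2√(1.4K_p)).
Setting ζ = 0.3941: √(1.4K_p) = 1.2/(2·0.3941) = 1.523, so K_p = 2.318/1.4 = 1.66.

K_p = 1.66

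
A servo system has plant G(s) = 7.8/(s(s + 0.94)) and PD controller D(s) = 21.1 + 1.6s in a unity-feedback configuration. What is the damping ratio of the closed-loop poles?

ζ = 0.523

Forward path: (21.1 + 1.6s)·7.8/(s(s+0.94)). The closed-loop characteristic equation is s² + (0.94 + 7.8·1.6)s + 7.8·21.1 = 0.
That is s² + 13.42s + 164.6 = 0, so ω_n = 12.83 rad/s and ζ = 13.42/(2·12.83) = 0.523.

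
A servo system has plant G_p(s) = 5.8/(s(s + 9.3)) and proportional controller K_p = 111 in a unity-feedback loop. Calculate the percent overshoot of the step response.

55.7%

Closed-loop characteristic equation: s² + 9.3s + 643.8 = 0, so ω_n = 25.37 rad/s and ζ = 9.3/(2·25.37) = 0.1833.
%OS = 100·exp(−πζ/√(1−ζ²)) = 100·exp(−π·0.1833/√0.9664) = 55.7%.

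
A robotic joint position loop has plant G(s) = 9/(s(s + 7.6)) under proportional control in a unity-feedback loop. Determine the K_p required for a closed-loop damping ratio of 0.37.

Closed-loop characteristic equation: s² + 7.6s + K_p·9 = 0.
So ω_n = √(9K_p) and 2ζω_n = 7.6, giving ζ = 7.6/(2√(9K_p)).
Setting ζ = 0.37: √(9K_p) = 7.6/(2·0.37) = 10.27, so K_p = 105.5/9 = 11.7.

K_p = 11.7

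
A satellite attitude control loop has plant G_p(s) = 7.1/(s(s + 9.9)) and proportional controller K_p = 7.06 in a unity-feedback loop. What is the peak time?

The closed-loop denominator s² + 9.9s + 50.13 gives ω_n = √50.13 = 7.08 and ζ = 9.9/(2ω_n) = 0.6992.
Damped frequency ω_d = ω_n√(1−ζ²) = 5.062 rad/s, so peak time T_p = π/ω_d = 0.621 s.

T_p = 0.621 s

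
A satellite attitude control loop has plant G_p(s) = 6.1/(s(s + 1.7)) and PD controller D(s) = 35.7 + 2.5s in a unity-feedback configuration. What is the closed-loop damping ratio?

ζ = 0.574

Forward path: (35.7 + 2.5s)·6.1/(s(s+1.7)). The closed-loop characteristic equation is s² + (1.7 + 6.1·2.5)s + 6.1·35.7 = 0.
That is s² + 16.95s + 217.8 = 0, so ω_n = 14.76 rad/s and ζ = 16.95/(2·14.76) = 0.5743.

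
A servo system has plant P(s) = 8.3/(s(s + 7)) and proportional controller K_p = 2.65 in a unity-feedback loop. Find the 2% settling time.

T_s ≈ 1.14 s

Closed-loop characteristic equation: s² + 7s + 22 = 0, so ω_n = 4.69 rad/s and ζ = 7/(2·4.69) = 0.7463.
2% settling time T_s ≈ 4/(ζω_n) = 4/3.5 = 1.14 s.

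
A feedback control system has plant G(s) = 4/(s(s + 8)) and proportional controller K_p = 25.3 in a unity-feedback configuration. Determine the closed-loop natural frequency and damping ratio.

With unity feedback the closed-loop characteristic equation is s² + 8s + 25.3·4 = s² + 8s + 101.2 = 0.
Matching s² + 2ζω_n s + ω_n²: ω_n = √101.2 = 10.06 rad/s and 2ζω_n = 8, so ζ = 8/(2·10.06) = 0.398.

ω_n = 10.1 rad/s, ζ = 0.398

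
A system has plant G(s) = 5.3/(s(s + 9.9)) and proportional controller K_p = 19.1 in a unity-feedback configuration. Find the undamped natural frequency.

ω_n = 10.1 rad/s

With unity feedback the closed-loop characteristic equation is s² + 9.9s + 19.1·5.3 = s² + 9.9s + 101.2 = 0.
So ω_n² = 101.2 ⇒ ω_n = 10.06 rad/s, and ζ = 9.9/(2ω_n) = 0.492.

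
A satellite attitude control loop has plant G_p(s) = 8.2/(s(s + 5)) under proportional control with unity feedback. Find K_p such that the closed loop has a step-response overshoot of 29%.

From %OS = 100·exp(−πζ/√(1−ζ²)) = 29%, ζ = −ln(0.29)/√(π²+ln²(0.29)) = 0.3666.
Characteristic equation s² + 5s + 8.2K_p = 0 gives ζ = 5/(2√(8.2K_p)).
Setting ζ = 0.3666: √(8.2K_p) = 5/(2·0.3666) = 6.82, so K_p = 46.51/8.2 = 5.67.

K_p = 5.67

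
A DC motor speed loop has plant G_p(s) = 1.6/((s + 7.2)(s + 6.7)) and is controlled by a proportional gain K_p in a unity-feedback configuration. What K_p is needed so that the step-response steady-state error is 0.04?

K_p = 724

For a type-0 loop with proportional control, e_ss = 1/(1 + K_p·G_p(0)).
G_p(0) = 0.03317. Require 1/(1 + K_p·0.03317) = 0.04, so 1 + 0.03317·K_p = 25.
K_p = (25 − 1)/0.03317 = 724.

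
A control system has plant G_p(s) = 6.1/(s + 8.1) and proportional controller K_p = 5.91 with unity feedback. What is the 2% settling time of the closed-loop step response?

T_s ≈ 0.0906 s

Closed-loop transfer function: T(s) = K_p·G_p(s)/(1 + K_p·G_p(s)) = 36.05/(s + 8.1 + 36.05) = 36.05/(s + 44.15).
Time constant τ = 1/44.15 = 0.02265 s, so the 2% settling time is about 4τ = 0.0906 s.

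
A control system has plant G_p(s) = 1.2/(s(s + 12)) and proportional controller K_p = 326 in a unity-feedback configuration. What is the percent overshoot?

From 1 + K_pG_p(s) = 0: s² + 12s + 391.2 = 0 ⇒ ω_n = 19.78, ζ = 0.3034.
%OS = 100·exp(−πζ/√(1−ζ²)) = 100·exp(−π·0.3034/√0.908) = 36.8%.

36.8%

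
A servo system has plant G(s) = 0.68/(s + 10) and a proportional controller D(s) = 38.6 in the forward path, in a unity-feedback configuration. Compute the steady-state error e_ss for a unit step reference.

0.276

The loop is type 0. Static position error constant K_pos = D(0)·G(0) = 38.6·0.068 = 2.625.
Steady-state error to a unit step: e_ss = 1/(1+K_pos) = 1/3.625 = 0.276.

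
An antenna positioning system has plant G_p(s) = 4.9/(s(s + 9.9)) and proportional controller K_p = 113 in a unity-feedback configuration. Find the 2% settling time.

From 1 + K_pG_p(s) = 0: s² + 9.9s + 553.7 = 0 ⇒ ω_n = 23.53, ζ = 0.2104.
2% settling time T_s ≈ 4/(ζω_n) = 4/4.95 = 0.808 s.

T_s ≈ 0.808 s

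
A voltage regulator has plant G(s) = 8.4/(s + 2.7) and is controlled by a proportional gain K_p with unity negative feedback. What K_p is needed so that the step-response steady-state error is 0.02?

K_p = 15.8

For a type-0 loop with proportional control, e_ss = 1/(1 + K_p·G(0)).
G(0) = 3.111. Require 1/(1 + K_p·3.111) = 0.02, so 1 + 3.111·K_p = 50.
K_p = (50 − 1)/3.111 = 15.8.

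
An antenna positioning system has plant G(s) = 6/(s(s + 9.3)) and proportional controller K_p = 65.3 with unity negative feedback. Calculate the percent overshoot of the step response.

From 1 + K_pG(s) = 0: s² + 9.3s + 391.8 = 0 ⇒ ω_n = 19.79, ζ = 0.2349.
%OS = 100·exp(−πζ/√(1−ζ²)) = 100·exp(−π·0.2349/√0.9448) = 46.8%.

46.8%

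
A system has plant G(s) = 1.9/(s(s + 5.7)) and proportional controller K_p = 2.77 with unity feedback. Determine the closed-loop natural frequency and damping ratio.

ω_n = 2.29 rad/s, ζ = 1.24

1 + K_p·G(s) = 0 gives s² + 5.7s + 5.263 = 0.
So ω_n² = 5.263 ⇒ ω_n = 2.294 rad/s, and ζ = 5.7/(2ω_n) = 1.24.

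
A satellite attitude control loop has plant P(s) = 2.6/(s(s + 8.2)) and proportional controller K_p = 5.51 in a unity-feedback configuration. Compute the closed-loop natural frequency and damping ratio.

With unity feedback the closed-loop characteristic equation is s² + 8.2s + 5.51·2.6 = s² + 8.2s + 14.33 = 0.
So ω_n² = 14.33 ⇒ ω_n = 3.785 rad/s, and ζ = 8.2/(2ω_n) = 1.08.

ω_n = 3.78 rad/s, ζ = 1.08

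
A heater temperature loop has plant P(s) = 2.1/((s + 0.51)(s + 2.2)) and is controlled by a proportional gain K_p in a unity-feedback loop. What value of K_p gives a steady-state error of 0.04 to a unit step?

Steady-state error for a unit step on this type-0 loop is 1/(1 + K_p·P(0)).
P(0) = 1.872. Require 1/(1 + K_p·1.872) = 0.04, so 1 + 1.872·K_p = 25.
K_p = (25 − 1)/1.872 = 12.8.

K_p = 12.8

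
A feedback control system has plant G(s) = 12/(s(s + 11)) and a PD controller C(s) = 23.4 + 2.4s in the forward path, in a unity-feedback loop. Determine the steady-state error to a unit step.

The open loop C(s)G(s) has a pole at the origin (type 1), so the static position error constant is infinite and e_ss = 1/(1+∞) = 0.

0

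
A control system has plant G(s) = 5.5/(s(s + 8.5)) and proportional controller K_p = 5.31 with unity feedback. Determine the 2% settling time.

The closed-loop denominator s² + 8.5s + 29.2 gives ω_n = √29.2 = 5.404 and ζ = 8.5/(2ω_n) = 0.7864.
2% settling time T_s ≈ 4/(ζω_n) = 4/4.25 = 0.941 s.

T_s ≈ 0.941 s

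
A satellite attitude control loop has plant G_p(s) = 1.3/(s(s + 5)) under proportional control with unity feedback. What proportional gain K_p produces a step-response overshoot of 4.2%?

K_p = 9.53

From %OS = 100·exp(−πζ/√(1−ζ²)) = 4.2%, ζ = −ln(0.042)/√(π²+ln²(0.042)) = 0.7103.
Characteristic equation s² + 5s + 1.3K_p = 0 gives ζ = 5/(2√(1.3K_p)).
Setting ζ = 0.7103: √(1.3K_p) = 5/(2·0.7103) = 3.52, so K_p = 12.39/1.3 = 9.53.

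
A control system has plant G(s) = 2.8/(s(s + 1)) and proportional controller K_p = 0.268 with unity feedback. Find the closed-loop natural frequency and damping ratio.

ω_n = 0.866 rad/s, ζ = 0.577

The closed-loop denominator is s(s+1) + 0.268·2.8 = s² + 1s + 0.7504.
Matching s² + 2ζω_n s + ω_n²: ω_n = √0.7504 = 0.8663 rad/s and 2ζω_n = 1, so ζ = 1/(2·0.8663) = 0.577.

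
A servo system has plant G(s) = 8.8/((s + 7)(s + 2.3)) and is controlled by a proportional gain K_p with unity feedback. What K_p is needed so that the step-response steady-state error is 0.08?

The loop is type 0, so e_ss(step) = 1/(1 + K_pos) with K_pos = K_p·G(0).
G(0) = 0.5466. Require 1/(1 + K_p·0.5466) = 0.08, so 1 + 0.5466·K_p = 12.5.
K_p = (12.5 − 1)/0.5466 = 21.

K_p = 21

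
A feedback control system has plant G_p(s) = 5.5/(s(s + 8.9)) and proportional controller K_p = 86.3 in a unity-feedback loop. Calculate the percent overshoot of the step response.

The closed-loop denominator s² + 8.9s + 474.6 gives ω_n = √474.6 = 21.79 and ζ = 8.9/(2ω_n) = 0.2043.
%OS = 100·exp(−πζ/√(1−ζ²)) = 100·exp(−π·0.2043/√0.9583) = 51.9%.

51.9%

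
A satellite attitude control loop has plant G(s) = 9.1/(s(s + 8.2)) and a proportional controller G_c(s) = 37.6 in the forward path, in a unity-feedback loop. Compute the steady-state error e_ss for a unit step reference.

0

The open loop G_c(s)G(s) has a pole at the origin (type 1), so the static position error constant is infinite and e_ss = 1/(1+∞) = 0.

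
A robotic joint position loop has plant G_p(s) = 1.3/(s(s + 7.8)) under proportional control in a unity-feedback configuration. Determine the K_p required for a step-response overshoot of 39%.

K_p = 142

From %OS = 100·exp(−πζ/√(1−ζ²)) = 39%, ζ = −ln(0.39)/√(π²+ln²(0.39)) = 0.2871.
Characteristic equation s² + 7.8s + 1.3K_p = 0 gives ζ = 7.8/(2√(1.3K_p)).
Setting ζ = 0.2871: √(1.3K_p) = 7.8/(2·0.2871) = 13.58, so K_p = 184.5/1.3 = 142.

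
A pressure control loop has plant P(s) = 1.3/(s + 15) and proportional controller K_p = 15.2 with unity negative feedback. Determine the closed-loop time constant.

τ = 0.0288 s

Closed-loop transfer function: T(s) = K_p·P(s)/(1 + K_p·P(s)) = 19.76/(s + 15 + 19.76) = 19.76/(s + 34.76).
Time constant τ = 1/34.76 = 0.0288 s.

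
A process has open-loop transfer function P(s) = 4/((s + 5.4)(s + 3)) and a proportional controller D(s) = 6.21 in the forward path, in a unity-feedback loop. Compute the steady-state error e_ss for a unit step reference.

0.395

The loop is type 0. Static position error constant K_pos = D(0)·P(0) = 6.21·0.2469 = 1.533.
Steady-state error to a unit step: e_ss = 1/(1+K_pos) = 1/2.533 = 0.395.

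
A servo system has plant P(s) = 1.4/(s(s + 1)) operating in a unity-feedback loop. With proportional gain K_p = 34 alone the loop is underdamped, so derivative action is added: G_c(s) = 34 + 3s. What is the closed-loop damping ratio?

Forward path: (34 + 3s)·1.4/(s(s+1)). The closed-loop characteristic equation is s² + (1 + 1.4·3)s + 1.4·34 = 0.
That is s² + 5.2s + 47.6 = 0, so ω_n = 6.899 rad/s and ζ = 5.2/(2·6.899) = 0.3769.

ζ = 0.377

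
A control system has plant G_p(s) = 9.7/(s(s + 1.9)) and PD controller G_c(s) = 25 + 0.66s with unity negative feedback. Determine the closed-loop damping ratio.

ζ = 0.267

Forward path: (25 + 0.66s)·9.7/(s(s+1.9)). The closed-loop characteristic equation is s² + (1.9 + 9.7·0.66)s + 9.7·25 = 0.
That is s² + 8.302s + 242.5 = 0, so ω_n = 15.57 rad/s and ζ = 8.302/(2·15.57) = 0.2666.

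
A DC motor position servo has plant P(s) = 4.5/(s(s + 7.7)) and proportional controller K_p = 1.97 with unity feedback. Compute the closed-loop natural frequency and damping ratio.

1 + K_p·P(s) = 0 gives s² + 7.7s + 8.865 = 0.
So ω_n² = 8.865 ⇒ ω_n = 2.977 rad/s, and ζ = 7.7/(2ω_n) = 1.29.

ω_n = 2.98 rad/s, ζ = 1.29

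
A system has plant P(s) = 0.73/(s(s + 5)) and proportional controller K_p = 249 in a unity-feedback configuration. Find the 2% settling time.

Closed-loop characteristic equation: s² + 5s + 181.8 = 0, so ω_n = 13.48 rad/s and ζ = 5/(2·13.48) = 0.1854.
2% settling time T_s ≈ 4/(ζω_n) = 4/2.5 = 1.6 s.

T_s ≈ 1.6 s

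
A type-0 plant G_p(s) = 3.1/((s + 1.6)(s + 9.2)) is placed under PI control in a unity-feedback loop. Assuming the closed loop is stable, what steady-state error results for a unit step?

The PI controller's integrator makes the forward path type 1, so e_ss to a step is zero.

0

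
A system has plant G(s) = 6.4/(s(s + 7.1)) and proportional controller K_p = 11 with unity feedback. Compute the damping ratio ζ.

ζ = 0.423

1 + K_p·G(s) = 0 gives s² + 7.1s + 70.4 = 0.
So ω_n² = 70.4 ⇒ ω_n = 8.39 rad/s, and ζ = 7.1/(2ω_n) = 0.423.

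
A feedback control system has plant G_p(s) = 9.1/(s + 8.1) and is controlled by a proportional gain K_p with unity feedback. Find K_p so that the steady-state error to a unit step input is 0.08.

Steady-state error for a unit step on this type-0 loop is 1/(1 + K_p·G_p(0)).
G_p(0) = 1.123. Require 1/(1 + K_p·1.123) = 0.08, so 1 + 1.123·K_p = 12.5.
K_p = (12.5 − 1)/1.123 = 10.2.

K_p = 10.2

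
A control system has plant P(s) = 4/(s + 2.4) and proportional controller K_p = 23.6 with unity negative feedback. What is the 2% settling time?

T_s ≈ 0.0413 s

Closed-loop transfer function: T(s) = K_p·P(s)/(1 + K_p·P(s)) = 94.4/(s + 2.4 + 94.4) = 94.4/(s + 96.8).
Time constant τ = 1/96.8 = 0.01033 s, so the 2% settling time is about 4τ = 0.0413 s.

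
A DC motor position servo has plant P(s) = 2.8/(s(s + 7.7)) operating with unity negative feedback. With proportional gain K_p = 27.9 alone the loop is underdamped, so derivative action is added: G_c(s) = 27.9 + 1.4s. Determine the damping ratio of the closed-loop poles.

Forward path: (27.9 + 1.4s)·2.8/(s(s+7.7)). The closed-loop characteristic equation is s² + (7.7 + 2.8·1.4)s + 2.8·27.9 = 0.
That is s² + 11.62s + 78.12 = 0, so ω_n = 8.839 rad/s and ζ = 11.62/(2·8.839) = 0.6573.

ζ = 0.657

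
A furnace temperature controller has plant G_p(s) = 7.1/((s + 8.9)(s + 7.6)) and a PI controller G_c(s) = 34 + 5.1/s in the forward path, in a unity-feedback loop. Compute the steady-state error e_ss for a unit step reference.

0

The open loop G_c(s)G_p(s) has a pole at the origin (type 1), so the static position error constant is infinite and e_ss = 1/(1+∞) = 0.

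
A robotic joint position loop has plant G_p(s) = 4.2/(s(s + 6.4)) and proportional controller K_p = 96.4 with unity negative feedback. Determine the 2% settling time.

Closed-loop characteristic equation: s² + 6.4s + 404.9 = 0, so ω_n = 20.12 rad/s and ζ = 6.4/(2·20.12) = 0.159.
2% settling time T_s ≈ 4/(ζω_n) = 4/3.2 = 1.25 s.

T_s ≈ 1.25 s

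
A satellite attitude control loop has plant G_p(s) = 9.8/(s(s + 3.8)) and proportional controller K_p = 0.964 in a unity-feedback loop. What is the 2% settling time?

T_s ≈ 2.11 s

The closed-loop denominator s² + 3.8s + 9.447 gives ω_n = √9.447 = 3.074 and ζ = 3.8/(2ω_n) = 0.6182.
2% settling time T_s ≈ 4/(ζω_n) = 4/1.9 = 2.11 s.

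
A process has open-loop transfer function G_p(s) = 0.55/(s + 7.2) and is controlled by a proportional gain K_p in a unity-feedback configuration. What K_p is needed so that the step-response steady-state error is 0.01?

K_p = 1300

Steady-state error for a unit step on this type-0 loop is 1/(1 + K_p·G_p(0)).
G_p(0) = 0.07639. Require 1/(1 + K_p·0.07639) = 0.01, so 1 + 0.07639·K_p = 100.
K_p = (100 − 1)/0.07639 = 1300.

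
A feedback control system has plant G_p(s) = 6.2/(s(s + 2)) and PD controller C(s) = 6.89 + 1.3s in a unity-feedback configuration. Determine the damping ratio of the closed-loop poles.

Forward path: (6.89 + 1.3s)·6.2/(s(s+2)). The closed-loop characteristic equation is s² + (2 + 6.2·1.3)s + 6.2·6.89 = 0.
That is s² + 10.06s + 42.72 = 0, so ω_n = 6.536 rad/s and ζ = 10.06/(2·6.536) = 0.7696.

ζ = 0.77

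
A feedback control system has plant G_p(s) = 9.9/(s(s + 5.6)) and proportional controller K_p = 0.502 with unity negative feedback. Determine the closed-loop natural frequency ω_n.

1 + K_p·G_p(s) = 0 gives s² + 5.6s + 4.97 = 0.
So ω_n² = 4.97 ⇒ ω_n = 2.229 rad/s, and ζ = 5.6/(2ω_n) = 1.26.

ω_n = 2.23 rad/s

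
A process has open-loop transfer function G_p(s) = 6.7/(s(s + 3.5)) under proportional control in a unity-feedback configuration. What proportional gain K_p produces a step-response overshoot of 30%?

K_p = 3.57

From %OS = 100·exp(−πζ/√(1−ζ²)) = 30%, ζ = −ln(0.3)/√(π²+ln²(0.3)) = 0.3579.
Characteristic equation s² + 3.5s + 6.7K_p = 0 gives ζ = 3.5/(2√(6.7K_p)).
Setting ζ = 0.3579: √(6.7K_p) = 3.5/(2·0.3579) = 4.89, so K_p = 23.91/6.7 = 3.57.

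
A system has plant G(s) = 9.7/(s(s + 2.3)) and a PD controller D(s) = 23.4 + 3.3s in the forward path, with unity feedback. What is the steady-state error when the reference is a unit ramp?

0.0101

The loop has one pole at the origin (type 1). Velocity error constant K_v = lim_{s→0} s·D(s)G(s) = 23.4·9.7/2.3 = 98.69.
Steady-state error to a unit ramp: e_ss = 1/K_v = 0.0101.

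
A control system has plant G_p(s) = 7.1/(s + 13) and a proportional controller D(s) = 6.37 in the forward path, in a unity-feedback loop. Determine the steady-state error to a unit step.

0.223

The loop is type 0. Static position error constant K_pos = D(0)·G_p(0) = 6.37·0.5462 = 3.479.
Steady-state error to a unit step: e_ss = 1/(1+K_pos) = 1/4.479 = 0.223.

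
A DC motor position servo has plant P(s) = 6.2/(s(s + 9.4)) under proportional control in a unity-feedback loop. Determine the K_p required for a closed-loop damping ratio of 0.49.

K_p = 14.8

Closed-loop characteristic equation: s² + 9.4s + K_p·6.2 = 0.
So ω_n = √(6.2K_p) and 2ζω_n = 9.4, giving ζ = 9.4/(2√(6.2K_p)).
Setting ζ = 0.49: √(6.2K_p) = 9.4/(2·0.49) = 9.592, so K_p = 92/6.2 = 14.8.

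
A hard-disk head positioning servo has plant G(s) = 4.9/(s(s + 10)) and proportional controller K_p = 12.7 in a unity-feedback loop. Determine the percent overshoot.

The closed-loop denominator s² + 10s + 62.23 gives ω_n = √62.23 = 7.889 and ζ = 10/(2ω_n) = 0.6338.
%OS = 100·exp(−πζ/√(1−ζ²)) = 100·exp(−π·0.6338/√0.5983) = 7.62%.

7.62%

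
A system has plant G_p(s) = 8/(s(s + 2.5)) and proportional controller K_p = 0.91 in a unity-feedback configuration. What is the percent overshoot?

19.4%

From 1 + K_pG_p(s) = 0: s² + 2.5s + 7.28 = 0 ⇒ ω_n = 2.698, ζ = 0.4633.
%OS = 100·exp(−πζ/√(1−ζ²)) = 100·exp(−π·0.4633/√0.7854) = 19.4%.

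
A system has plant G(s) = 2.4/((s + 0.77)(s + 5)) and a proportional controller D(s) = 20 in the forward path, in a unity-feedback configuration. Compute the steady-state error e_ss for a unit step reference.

The loop is type 0. Static position error constant K_pos = D(0)·G(0) = 20·0.6234 = 12.47.
Steady-state error to a unit step: e_ss = 1/(1+K_pos) = 1/13.47 = 0.0743.

0.0743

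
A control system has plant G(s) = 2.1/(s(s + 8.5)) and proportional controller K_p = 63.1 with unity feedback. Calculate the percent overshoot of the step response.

28.7%

The closed-loop denominator s² + 8.5s + 132.5 gives ω_n = √132.5 = 11.51 and ζ = 8.5/(2ω_n) = 0.3692.
%OS = 100·exp(−πζ/√(1−ζ²)) = 100·exp(−π·0.3692/√0.8637) = 28.7%.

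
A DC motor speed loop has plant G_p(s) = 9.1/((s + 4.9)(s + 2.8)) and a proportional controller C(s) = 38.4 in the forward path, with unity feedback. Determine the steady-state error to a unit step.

0.0378

The loop is type 0. Static position error constant K_pos = C(0)·G_p(0) = 38.4·0.6633 = 25.47.
Steady-state error to a unit step: e_ss = 1/(1+K_pos) = 1/26.47 = 0.0378.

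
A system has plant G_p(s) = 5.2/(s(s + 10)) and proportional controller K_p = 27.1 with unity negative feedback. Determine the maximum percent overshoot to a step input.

23.2%

Closed-loop characteristic equation: s² + 10s + 140.9 = 0, so ω_n = 11.87 rad/s and ζ = 10/(2·11.87) = 0.4212.
%OS = 100·exp(−πζ/√(1−ζ²)) = 100·exp(−π·0.4212/√0.8226) = 23.2%.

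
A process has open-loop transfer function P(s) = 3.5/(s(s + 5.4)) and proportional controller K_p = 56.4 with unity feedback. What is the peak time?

T_p = 0.228 s

Closed-loop characteristic equation: s² + 5.4s + 197.4 = 0, so ω_n = 14.05 rad/s and ζ = 5.4/(2·14.05) = 0.1922.
Damped frequency ω_d = ω_n√(1−ζ²) = 13.79 rad/s, so peak time T_p = π/ω_d = 0.228 s.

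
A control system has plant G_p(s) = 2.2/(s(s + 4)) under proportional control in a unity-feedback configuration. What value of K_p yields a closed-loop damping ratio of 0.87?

Closed-loop characteristic equation: s² + 4s + K_p·2.2 = 0.
So ω_n = √(2.2K_p) and 2ζω_n = 4, giving ζ = 4/(2√(2.2K_p)).
Setting ζ = 0.87: √(2.2K_p) = 4/(2·0.87) = 2.299, so K_p = 5.285/2.2 = 2.4.

K_p = 2.4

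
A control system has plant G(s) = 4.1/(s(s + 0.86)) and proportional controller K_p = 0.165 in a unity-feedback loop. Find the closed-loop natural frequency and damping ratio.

With unity feedback the closed-loop characteristic equation is s² + 0.86s + 0.165·4.1 = s² + 0.86s + 0.6765 = 0.
So ω_n² = 0.6765 ⇒ ω_n = 0.8225 rad/s, and ζ = 0.86/(2ω_n) = 0.523.

ω_n = 0.822 rad/s, ζ = 0.523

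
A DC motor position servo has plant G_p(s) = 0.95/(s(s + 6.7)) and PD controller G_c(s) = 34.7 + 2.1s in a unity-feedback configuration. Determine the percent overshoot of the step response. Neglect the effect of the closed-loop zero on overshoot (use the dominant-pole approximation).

2.62%

Forward path: (34.7 + 2.1s)·0.95/(s(s+6.7)). The closed-loop characteristic equation is s² + (6.7 + 0.95·2.1)s + 0.95·34.7 = 0.
That is s² + 8.695s + 32.97 = 0, so ω_n = 5.742 rad/s and ζ = 8.695/(2·5.742) = 0.7572.
%OS = 100·exp(−πζ/√(1−ζ²)) = 2.62%.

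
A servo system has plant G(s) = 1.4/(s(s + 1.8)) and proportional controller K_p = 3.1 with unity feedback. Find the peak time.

T_p = 1.67 s

From 1 + K_pG(s) = 0: s² + 1.8s + 4.34 = 0 ⇒ ω_n = 2.083, ζ = 0.432.
Damped frequency ω_d = ω_n√(1−ζ²) = 1.879 rad/s, so peak time T_p = π/ω_d = 1.67 s.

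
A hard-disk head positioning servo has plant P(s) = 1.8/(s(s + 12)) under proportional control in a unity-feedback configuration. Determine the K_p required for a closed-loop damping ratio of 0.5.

K_p = 80

Closed-loop characteristic equation: s² + 12s + K_p·1.8 = 0.
So ω_n = √(1.8K_p) and 2ζω_n = 12, giving ζ = 12/(2√(1.8K_p)).
Setting ζ = 0.5: √(1.8K_p) = 12/(2·0.5) = 12, so K_p = 144/1.8 = 80.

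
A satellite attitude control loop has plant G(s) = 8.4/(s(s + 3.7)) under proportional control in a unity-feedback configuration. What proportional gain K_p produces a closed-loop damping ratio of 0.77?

K_p = 0.687

Closed-loop characteristic equation: s² + 3.7s + K_p·8.4 = 0.
So ω_n = √(8.4K_p) and 2ζω_n = 3.7, giving ζ = 3.7/(2√(8.4K_p)).
Setting ζ = 0.77: √(8.4K_p) = 3.7/(2·0.77) = 2.403, so K_p = 5.772/8.4 = 0.687.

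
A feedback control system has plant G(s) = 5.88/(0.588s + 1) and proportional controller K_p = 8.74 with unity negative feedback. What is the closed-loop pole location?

s = -89.1

Closed loop: T(s) = K_p·G/(1+K_p·G) = 51.39/(0.588s + 1 + 51.39), with pole at s = −(1 + 51.39)/0.588 = −89.1.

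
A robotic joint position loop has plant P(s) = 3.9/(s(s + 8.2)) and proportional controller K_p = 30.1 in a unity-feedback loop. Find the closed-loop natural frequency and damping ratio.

1 + K_p·P(s) = 0 gives s² + 8.2s + 117.4 = 0.
Matching s² + 2ζω_n s + ω_n²: ω_n = √117.4 = 10.83 rad/s and 2ζω_n = 8.2, so ζ = 8.2/(2·10.83) = 0.378.

ω_n = 10.8 rad/s, ζ = 0.378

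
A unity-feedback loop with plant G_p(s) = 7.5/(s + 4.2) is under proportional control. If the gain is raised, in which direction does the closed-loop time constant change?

Closed-loop pole is at s = −(4.2+K_p·7.5); larger K_p moves it further left, so τ = 1/(4.2+K_p·7.5) decreases.

decrease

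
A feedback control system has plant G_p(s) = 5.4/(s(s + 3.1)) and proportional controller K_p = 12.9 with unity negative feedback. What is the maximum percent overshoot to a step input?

55.2%

The closed-loop denominator s² + 3.1s + 69.66 gives ω_n = √69.66 = 8.346 and ζ = 3.1/(2ω_n) = 0.1857.
%OS = 100·exp(−πζ/√(1−ζ²)) = 100·exp(−π·0.1857/√0.9655) = 55.2%.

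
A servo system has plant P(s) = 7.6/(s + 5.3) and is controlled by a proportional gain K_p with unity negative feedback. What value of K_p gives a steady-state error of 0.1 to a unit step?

Steady-state error for a unit step on this type-0 loop is 1/(1 + K_p·P(0)).
P(0) = 1.434. Require 1/(1 + K_p·1.434) = 0.1, so 1 + 1.434·K_p = 10.
K_p = (10 − 1)/1.434 = 6.28.

K_p = 6.28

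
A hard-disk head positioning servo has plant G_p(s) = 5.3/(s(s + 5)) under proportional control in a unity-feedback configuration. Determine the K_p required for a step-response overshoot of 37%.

K_p = 13

From %OS = 100·exp(−πζ/√(1−ζ²)) = 37%, ζ = −ln(0.37)/√(π²+ln²(0.37)) = 0.3017.
Characteristic equation s² + 5s + 5.3K_p = 0 gives ζ = 5/(2√(5.3K_p)).
Setting ζ = 0.3017: √(5.3K_p) = 5/(2·0.3017) = 8.286, so K_p = 68.65/5.3 = 13.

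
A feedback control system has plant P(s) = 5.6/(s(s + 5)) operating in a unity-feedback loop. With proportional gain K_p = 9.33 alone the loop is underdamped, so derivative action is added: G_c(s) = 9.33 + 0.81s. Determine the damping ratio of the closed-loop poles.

ζ = 0.66

Forward path: (9.33 + 0.81s)·5.6/(s(s+5)). The closed-loop characteristic equation is s² + (5 + 5.6·0.81)s + 5.6·9.33 = 0.
That is s² + 9.536s + 52.25 = 0, so ω_n = 7.228 rad/s and ζ = 9.536/(2·7.228) = 0.6596.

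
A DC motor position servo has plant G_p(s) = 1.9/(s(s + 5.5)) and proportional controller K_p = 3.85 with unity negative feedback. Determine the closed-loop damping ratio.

With unity feedback the closed-loop characteristic equation is s² + 5.5s + 3.85·1.9 = s² + 5.5s + 7.315 = 0.
So ω_n² = 7.315 ⇒ ω_n = 2.705 rad/s, and ζ = 5.5/(2ω_n) = 1.02.

ζ = 1.02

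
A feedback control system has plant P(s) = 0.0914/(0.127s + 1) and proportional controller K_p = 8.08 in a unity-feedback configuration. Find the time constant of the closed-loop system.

Closed loop: T(s) = K_p·P/(1+K_p·P) = 0.7385/(0.127s + 1 + 0.7385), with pole at s = −(1 + 0.7385)/0.127 = −13.69.
Closed-loop time constant τ = 1/13.69 = 0.0731 s.

τ = 0.0731 s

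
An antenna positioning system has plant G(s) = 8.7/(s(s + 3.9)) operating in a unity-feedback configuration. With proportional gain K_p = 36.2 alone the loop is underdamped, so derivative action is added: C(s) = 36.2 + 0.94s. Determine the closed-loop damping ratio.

Forward path: (36.2 + 0.94s)·8.7/(s(s+3.9)). The closed-loop characteristic equation is s² + (3.9 + 8.7·0.94)s + 8.7·36.2 = 0.
That is s² + 12.08s + 314.9 = 0, so ω_n = 17.75 rad/s and ζ = 12.08/(2·17.75) = 0.3403.

ζ = 0.34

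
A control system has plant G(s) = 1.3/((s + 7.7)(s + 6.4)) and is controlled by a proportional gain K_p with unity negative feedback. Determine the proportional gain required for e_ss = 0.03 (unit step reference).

For a type-0 loop with proportional control, e_ss = 1/(1 + K_p·G(0)).
G(0) = 0.02638. Require 1/(1 + K_p·0.02638) = 0.03, so 1 + 0.02638·K_p = 33.33.
K_p = (33.33 − 1)/0.02638 = 1230.

K_p = 1230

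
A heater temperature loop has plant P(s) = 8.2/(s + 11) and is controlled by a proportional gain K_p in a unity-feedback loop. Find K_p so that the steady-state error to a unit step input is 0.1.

For a type-0 loop with proportional control, e_ss = 1/(1 + K_p·P(0)).
P(0) = 0.7455. Require 1/(1 + K_p·0.7455) = 0.1, so 1 + 0.7455·K_p = 10.
K_p = (10 − 1)/0.7455 = 12.1.

K_p = 12.1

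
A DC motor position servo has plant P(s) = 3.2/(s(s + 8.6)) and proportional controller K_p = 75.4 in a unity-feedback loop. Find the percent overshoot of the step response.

40.5%

From 1 + K_pP(s) = 0: s² + 8.6s + 241.3 = 0 ⇒ ω_n = 15.53, ζ = 0.2768.
%OS = 100·exp(−πζ/√(1−ζ²)) = 100·exp(−π·0.2768/√0.9234) = 40.5%.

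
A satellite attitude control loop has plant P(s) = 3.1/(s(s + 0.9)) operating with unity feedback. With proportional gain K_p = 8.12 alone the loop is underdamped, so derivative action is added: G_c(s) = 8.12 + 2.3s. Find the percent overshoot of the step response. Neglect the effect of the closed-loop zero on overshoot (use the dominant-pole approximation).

1.51%

Forward path: (8.12 + 2.3s)·3.1/(s(s+0.9)). The closed-loop characteristic equation is s² + (0.9 + 3.1·2.3)s + 3.1·8.12 = 0.
That is s² + 8.03s + 25.17 = 0, so ω_n = 5.017 rad/s and ζ = 8.03/(2·5.017) = 0.8003.
%OS = 100·exp(−πζ/√(1−ζ²)) = 1.51%.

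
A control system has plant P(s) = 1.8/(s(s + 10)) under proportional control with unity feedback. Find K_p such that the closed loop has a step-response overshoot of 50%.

K_p = 299

From %OS = 100·exp(−πζ/√(1−ζ²)) = 50%, ζ = −ln(0.5)/√(π²+ln²(0.5)) = 0.2155.
Characteristic equation s² + 10s + 1.8K_p = 0 gives ζ = 10/(2√(1.8K_p)).
Setting ζ = 0.2155: √(1.8K_p) = 10/(2·0.2155) = 23.21, so K_p = 538.6/1.8 = 299.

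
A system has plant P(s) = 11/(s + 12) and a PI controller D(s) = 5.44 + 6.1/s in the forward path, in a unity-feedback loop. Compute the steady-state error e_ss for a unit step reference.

0

The open loop D(s)P(s) has a pole at the origin (type 1), so the static position error constant is infinite and e_ss = 1/(1+∞) = 0.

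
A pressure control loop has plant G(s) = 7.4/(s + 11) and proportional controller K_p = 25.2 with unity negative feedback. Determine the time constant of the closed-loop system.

τ = 0.00506 s

Closed-loop transfer function: T(s) = K_p·G(s)/(1 + K_p·G(s)) = 186.5/(s + 11 + 186.5) = 186.5/(s + 197.5).
Time constant τ = 1/197.5 = 0.00506 s.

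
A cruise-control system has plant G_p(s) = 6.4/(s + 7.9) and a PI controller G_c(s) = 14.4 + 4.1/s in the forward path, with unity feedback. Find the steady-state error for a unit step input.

0

The open loop G_c(s)G_p(s) has a pole at the origin (type 1), so the static position error constant is infinite and e_ss = 1/(1+∞) = 0.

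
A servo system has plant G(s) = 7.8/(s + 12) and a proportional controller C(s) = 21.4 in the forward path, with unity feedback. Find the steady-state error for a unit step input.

0.0671

The loop is type 0. Static position error constant K_pos = C(0)·G(0) = 21.4·0.65 = 13.91.
Steady-state error to a unit step: e_ss = 1/(1+K_pos) = 1/14.91 = 0.0671.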